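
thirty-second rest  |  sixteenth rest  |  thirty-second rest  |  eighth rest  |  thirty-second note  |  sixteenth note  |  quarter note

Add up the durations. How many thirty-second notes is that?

Convert each value to thirty-second notes: thirty-second rest = 1; sixteenth rest = 2; thirty-second rest = 1; eighth rest = 4; thirty-second note = 1; sixteenth note = 2; quarter note = 8.
Altogether 1 + 2 + 1 + 4 + 1 + 2 + 8 = 19 thirty-second notes.

19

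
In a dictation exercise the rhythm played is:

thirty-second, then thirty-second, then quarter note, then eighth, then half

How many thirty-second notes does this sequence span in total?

Working in thirty-second notes: thirty-second = 1; thirty-second = 1; quarter note = 8; eighth = 4; half = 16.
Altogether 1 + 1 + 8 + 4 + 16 = 30 thirty-second notes.

30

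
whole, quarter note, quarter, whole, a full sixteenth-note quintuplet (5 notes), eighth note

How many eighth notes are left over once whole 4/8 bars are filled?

One bar of 4/8 = 4 eighth notes.
Convert each value to eighth notes: whole = 8; quarter note = 2; quarter = 2; whole = 8; a full sixteenth-note quintuplet (5 notes) (five quintuplet sixteenths span one quarter) = 2; eighth note = 1.
Adding: 8 + 2 + 2 + 8 + 2 + 1 = 23.
23 ÷ 4 = 5 complete bars with 3 eighth notes remaining.

3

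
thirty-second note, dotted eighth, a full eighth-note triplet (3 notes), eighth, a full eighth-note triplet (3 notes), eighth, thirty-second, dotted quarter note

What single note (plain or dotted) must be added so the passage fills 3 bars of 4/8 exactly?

3 bars of 4/8 = 48 thirty-second notes.
Express everything in thirty-second notes: thirty-second note = 1; dotted eighth = 6; a full eighth-note triplet (3 notes) (three triplet eighths span one quarter) = 8; eighth = 4; a full eighth-note triplet (3 notes) (three triplet eighths span one quarter) = 8; eighth = 4; thirty-second = 1; dotted quarter note = 12.
Adding: 1 + 6 + 8 + 4 + 8 + 4 + 1 + 12 = 44.
Remaining: 48 − 44 = 4 thirty-second notes, which is a eighth note.

eighth note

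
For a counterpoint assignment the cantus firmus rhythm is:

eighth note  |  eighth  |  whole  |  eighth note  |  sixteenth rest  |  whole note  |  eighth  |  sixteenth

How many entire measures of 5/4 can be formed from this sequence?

2

One bar of 5/4 = 20 sixteenth notes.
Each duration in sixteenth notes: eighth note = 2; eighth = 2; whole = 16; eighth note = 2; sixteenth rest = 1; whole note = 16; eighth = 2; sixteenth = 1.
Sum: 2 + 2 + 16 + 2 + 1 + 16 + 2 + 1 = 42.
42 ÷ 20 = 2 complete bars with 2 left over.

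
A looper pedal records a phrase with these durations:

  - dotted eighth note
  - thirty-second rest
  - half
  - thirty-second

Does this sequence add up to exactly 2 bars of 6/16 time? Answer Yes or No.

Yes

One bar of 6/16 = 12 thirty-second notes, so 2 bars = 24.
Each duration in thirty-second notes: dotted eighth note = 6; thirty-second rest = 1; half = 16; thirty-second = 1.
Altogether 6 + 1 + 16 + 1 = 24.
24 equals 24, so the answer is Yes.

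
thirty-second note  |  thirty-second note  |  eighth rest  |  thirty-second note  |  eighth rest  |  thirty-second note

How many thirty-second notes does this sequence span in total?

In thirty-second notes: thirty-second note = 1; thirty-second note = 1; eighth rest = 4; thirty-second note = 1; eighth rest = 4; thirty-second note = 1.
Adding: 1 + 1 + 4 + 1 + 4 + 1 = 12 thirty-second notes.

12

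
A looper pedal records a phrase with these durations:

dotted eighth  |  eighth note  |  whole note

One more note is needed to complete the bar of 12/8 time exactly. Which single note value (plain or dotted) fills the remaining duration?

dotted eighth note

The bar of 12/8 = 24 sixteenth notes.
Each duration in sixteenth notes: dotted eighth = 3; eighth note = 2; whole note = 16.
Total: 3 + 2 + 16 = 21.
Remaining: 24 − 21 = 3 sixteenth notes, which is a dotted eighth note.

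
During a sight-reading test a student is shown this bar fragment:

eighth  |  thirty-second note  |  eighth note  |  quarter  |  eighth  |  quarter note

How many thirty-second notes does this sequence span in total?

29

Express everything in thirty-second notes: eighth = 4; thirty-second note = 1; eighth note = 4; quarter = 8; eighth = 4; quarter note = 8.
Sum: 4 + 1 + 4 + 8 + 4 + 8 = 29 thirty-second notes.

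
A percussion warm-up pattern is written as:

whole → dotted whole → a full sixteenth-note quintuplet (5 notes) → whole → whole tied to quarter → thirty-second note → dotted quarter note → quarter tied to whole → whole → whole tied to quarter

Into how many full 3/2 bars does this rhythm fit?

One bar of 3/2 = 48 thirty-second notes.
Each duration in thirty-second notes: whole = 32; dotted whole = 48; a full sixteenth-note quintuplet (5 notes) (five quintuplet sixteenths span one quarter) = 8; whole = 32; whole tied to quarter (whole + quarter) = 40; thirty-second note = 1; dotted quarter note = 12; quarter tied to whole (quarter + whole) = 40; whole = 32; whole tied to quarter (whole + quarter) = 40.
Sum: 32 + 48 + 8 + 32 + 40 + 1 + 12 + 40 + 32 + 40 = 285.
285 ÷ 48 = 5 complete bars with 45 left over.

5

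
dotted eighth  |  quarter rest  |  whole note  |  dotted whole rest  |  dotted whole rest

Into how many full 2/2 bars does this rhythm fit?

One bar of 2/2 = 16 sixteenth notes.
Express everything in sixteenth notes: dotted eighth = 3; quarter rest = 4; whole note = 16; dotted whole rest = 24; dotted whole rest = 24.
Adding: 3 + 4 + 16 + 24 + 24 = 71.
71 ÷ 16 = 4 complete bars with 7 left over.

4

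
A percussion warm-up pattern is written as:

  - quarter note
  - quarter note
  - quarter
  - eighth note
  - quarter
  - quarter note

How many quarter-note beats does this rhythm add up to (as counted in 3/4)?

5.5

One quarter-note beat = 2 eighth notes.
Working in eighth notes: quarter note = 2; quarter note = 2; quarter = 2; eighth note = 1; quarter = 2; quarter note = 2.
Adding: 2 + 2 + 2 + 1 + 2 + 2 = 11.
11 ÷ 2 = 5.5 beats.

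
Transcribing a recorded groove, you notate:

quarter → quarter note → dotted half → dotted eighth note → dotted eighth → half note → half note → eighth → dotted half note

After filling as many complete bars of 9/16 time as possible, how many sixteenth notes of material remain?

One bar of 9/16 = 9 sixteenth notes.
Working in sixteenth notes: quarter = 4; quarter note = 4; dotted half = 12; dotted eighth note = 3; dotted eighth = 3; half note = 8; half note = 8; eighth = 2; dotted half note = 12.
Adding: 4 + 4 + 12 + 3 + 3 + 8 + 8 + 2 + 12 = 56.
56 ÷ 9 = 6 complete bars with 2 sixteenth notes remaining.

2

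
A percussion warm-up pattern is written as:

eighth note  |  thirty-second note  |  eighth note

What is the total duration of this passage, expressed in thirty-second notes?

9

Convert each value to thirty-second notes: eighth note = 4; thirty-second note = 1; eighth note = 4.
Sum: 4 + 1 + 4 = 9 thirty-second notes.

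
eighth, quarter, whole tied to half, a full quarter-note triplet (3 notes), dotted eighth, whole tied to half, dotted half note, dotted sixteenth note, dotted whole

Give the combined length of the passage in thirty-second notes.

Working in thirty-second notes: eighth = 4; quarter = 8; whole tied to half (whole + half) = 48; a full quarter-note triplet (3 notes) (three triplet quarters span one half) = 16; dotted eighth = 6; whole tied to half (whole + half) = 48; dotted half note = 24; dotted sixteenth note = 3; dotted whole = 48.
Adding: 4 + 8 + 48 + 16 + 6 + 48 + 24 + 3 + 48 = 205 thirty-second notes.

205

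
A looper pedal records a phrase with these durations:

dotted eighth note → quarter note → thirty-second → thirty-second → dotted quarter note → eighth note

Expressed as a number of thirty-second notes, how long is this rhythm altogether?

Express everything in thirty-second notes: dotted eighth note = 6; quarter note = 8; thirty-second = 1; thirty-second = 1; dotted quarter note = 12; eighth note = 4.
Adding: 6 + 8 + 1 + 1 + 12 + 4 = 32 thirty-second notes.

32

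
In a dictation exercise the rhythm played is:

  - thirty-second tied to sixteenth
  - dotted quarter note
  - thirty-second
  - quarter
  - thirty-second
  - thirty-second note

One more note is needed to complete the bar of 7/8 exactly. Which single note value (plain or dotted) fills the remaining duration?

sixteenth note

The bar of 7/8 = 28 thirty-second notes.
Each duration in thirty-second notes: thirty-second tied to sixteenth (thirty-second + sixteenth) = 3; dotted quarter note = 12; thirty-second = 1; quarter = 8; thirty-second = 1; thirty-second note = 1.
Sum: 3 + 12 + 1 + 8 + 1 + 1 = 26.
Remaining: 28 − 26 = 2 thirty-second notes, which is a sixteenth note.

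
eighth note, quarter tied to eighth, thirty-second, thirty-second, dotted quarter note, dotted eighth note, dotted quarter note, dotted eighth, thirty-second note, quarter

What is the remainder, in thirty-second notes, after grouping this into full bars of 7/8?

One bar of 7/8 = 28 thirty-second notes.
Working in thirty-second notes: eighth note = 4; quarter tied to eighth (quarter + eighth) = 12; thirty-second = 1; thirty-second = 1; dotted quarter note = 12; dotted eighth note = 6; dotted quarter note = 12; dotted eighth = 6; thirty-second note = 1; quarter = 8.
Total: 4 + 12 + 1 + 1 + 12 + 6 + 12 + 6 + 1 + 8 = 63.
63 ÷ 28 = 2 complete bars with 7 thirty-second notes remaining.

7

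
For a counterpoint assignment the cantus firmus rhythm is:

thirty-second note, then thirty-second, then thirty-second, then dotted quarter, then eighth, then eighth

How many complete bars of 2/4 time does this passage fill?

One bar of 2/4 = 16 thirty-second notes.
Working in thirty-second notes: thirty-second note = 1; thirty-second = 1; thirty-second = 1; dotted quarter = 12; eighth = 4; eighth = 4.
Altogether 1 + 1 + 1 + 12 + 4 + 4 = 23.
23 ÷ 16 = 1 complete bar with 7 left over.

1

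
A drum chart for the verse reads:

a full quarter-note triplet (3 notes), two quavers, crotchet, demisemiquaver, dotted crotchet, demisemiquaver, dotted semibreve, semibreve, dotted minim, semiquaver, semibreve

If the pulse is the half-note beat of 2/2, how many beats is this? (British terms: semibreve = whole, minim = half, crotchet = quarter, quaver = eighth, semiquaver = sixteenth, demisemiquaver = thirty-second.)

11.5

One half-note beat = 16 thirty-second notes.
In thirty-second notes: a full quarter-note triplet (3 notes) (three triplet quarters span one half) = 16; quaver = 4; quaver = 4; crotchet = 8; demisemiquaver = 1; dotted crotchet = 12; demisemiquaver = 1; dotted semibreve = 48; semibreve = 32; dotted minim = 24; semiquaver = 2; semibreve = 32.
Altogether 16 + 4 + 4 + 8 + 1 + 12 + 1 + 48 + 32 + 24 + 2 + 32 = 184.
184 ÷ 16 = 11.5 beats.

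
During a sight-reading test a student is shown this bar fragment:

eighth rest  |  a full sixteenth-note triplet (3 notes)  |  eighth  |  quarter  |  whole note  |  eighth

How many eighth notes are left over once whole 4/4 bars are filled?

One bar of 4/4 = 8 eighth notes.
In eighth notes: eighth rest = 1; a full sixteenth-note triplet (3 notes) (three triplet sixteenths span one eighth) = 1; eighth = 1; quarter = 2; whole note = 8; eighth = 1.
Altogether 1 + 1 + 1 + 2 + 8 + 1 = 14.
14 ÷ 8 = 1 complete bar with 6 eighth notes remaining.

6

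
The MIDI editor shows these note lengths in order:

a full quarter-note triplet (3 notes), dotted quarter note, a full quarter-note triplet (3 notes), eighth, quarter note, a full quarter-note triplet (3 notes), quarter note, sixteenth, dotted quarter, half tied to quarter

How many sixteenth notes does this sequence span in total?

Working in sixteenth notes: a full quarter-note triplet (3 notes) (three triplet quarters span one half) = 8; dotted quarter note = 6; a full quarter-note triplet (3 notes) (three triplet quarters span one half) = 8; eighth = 2; quarter note = 4; a full quarter-note triplet (3 notes) (three triplet quarters span one half) = 8; quarter note = 4; sixteenth = 1; dotted quarter = 6; half tied to quarter (half + quarter) = 12.
Altogether 8 + 6 + 8 + 2 + 4 + 8 + 4 + 1 + 6 + 12 = 59 sixteenth notes.

59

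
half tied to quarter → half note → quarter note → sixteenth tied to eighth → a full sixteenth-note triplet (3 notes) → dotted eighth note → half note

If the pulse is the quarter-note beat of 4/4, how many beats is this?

10

One quarter-note beat = 4 sixteenth notes.
In sixteenth notes: half tied to quarter (half + quarter) = 12; half note = 8; quarter note = 4; sixteenth tied to eighth (sixteenth + eighth) = 3; a full sixteenth-note triplet (3 notes) (three triplet sixteenths span one eighth) = 2; dotted eighth note = 3; half note = 8.
Sum: 12 + 8 + 4 + 3 + 2 + 3 + 8 = 40.
40 ÷ 4 = 10 beats.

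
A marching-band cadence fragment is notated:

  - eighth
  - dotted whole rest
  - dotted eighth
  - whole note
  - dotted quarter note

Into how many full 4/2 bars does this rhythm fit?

One bar of 4/2 = 32 sixteenth notes.
Convert each value to sixteenth notes: eighth = 2; dotted whole rest = 24; dotted eighth = 3; whole note = 16; dotted quarter note = 6.
Total: 2 + 24 + 3 + 16 + 6 = 51.
51 ÷ 32 = 1 complete bar with 19 left over.

1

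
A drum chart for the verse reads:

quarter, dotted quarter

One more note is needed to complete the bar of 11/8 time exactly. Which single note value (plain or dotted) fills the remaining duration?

The bar of 11/8 = 11 eighth notes.
In eighth notes: quarter = 2; dotted quarter = 3.
Total: 2 + 3 = 5.
Remaining: 11 − 5 = 6 eighth notes, which is a dotted half note.

dotted half note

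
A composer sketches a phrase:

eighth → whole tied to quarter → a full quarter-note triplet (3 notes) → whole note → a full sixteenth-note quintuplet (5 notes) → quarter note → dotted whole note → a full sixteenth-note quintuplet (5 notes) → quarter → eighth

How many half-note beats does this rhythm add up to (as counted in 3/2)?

One half-note beat = 4 eighth notes.
Express everything in eighth notes: eighth = 1; whole tied to quarter (whole + quarter) = 10; a full quarter-note triplet (3 notes) (three triplet quarters span one half) = 4; whole note = 8; a full sixteenth-note quintuplet (5 notes) (five quintuplet sixteenths span one quarter) = 2; quarter note = 2; dotted whole note = 12; a full sixteenth-note quintuplet (5 notes) (five quintuplet sixteenths span one quarter) = 2; quarter = 2; eighth = 1.
Sum: 1 + 10 + 4 + 8 + 2 + 2 + 12 + 2 + 2 + 1 = 44.
44 ÷ 4 = 11 beats.

11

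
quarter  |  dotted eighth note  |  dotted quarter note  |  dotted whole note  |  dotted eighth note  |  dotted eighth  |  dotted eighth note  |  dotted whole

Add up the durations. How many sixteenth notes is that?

Convert each value to sixteenth notes: quarter = 4; dotted eighth note = 3; dotted quarter note = 6; dotted whole note = 24; dotted eighth note = 3; dotted eighth = 3; dotted eighth note = 3; dotted whole = 24.
Sum: 4 + 3 + 6 + 24 + 3 + 3 + 3 + 24 = 70 sixteenth notes.

70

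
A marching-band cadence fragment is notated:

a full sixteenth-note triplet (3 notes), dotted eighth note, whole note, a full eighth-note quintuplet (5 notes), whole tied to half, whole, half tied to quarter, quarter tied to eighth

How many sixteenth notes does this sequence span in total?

Convert each value to sixteenth notes: a full sixteenth-note triplet (3 notes) (three triplet sixteenths span one eighth) = 2; dotted eighth note = 3; whole note = 16; a full eighth-note quintuplet (5 notes) (five quintuplet eighths span one half) = 8; whole tied to half (whole + half) = 24; whole = 16; half tied to quarter (half + quarter) = 12; quarter tied to eighth (quarter + eighth) = 6.
Total: 2 + 3 + 16 + 8 + 24 + 16 + 12 + 6 = 87 sixteenth notes.

87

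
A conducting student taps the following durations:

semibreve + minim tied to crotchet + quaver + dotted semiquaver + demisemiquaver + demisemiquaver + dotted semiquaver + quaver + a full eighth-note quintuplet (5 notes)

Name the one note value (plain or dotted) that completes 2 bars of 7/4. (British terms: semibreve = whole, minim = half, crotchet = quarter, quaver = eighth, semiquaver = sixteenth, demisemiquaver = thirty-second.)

2 bars of 7/4 = 112 thirty-second notes.
Convert each value to thirty-second notes: semibreve = 32; minim tied to crotchet (minim + crotchet) = 24; quaver = 4; dotted semiquaver = 3; demisemiquaver = 1; demisemiquaver = 1; dotted semiquaver = 3; quaver = 4; a full eighth-note quintuplet (5 notes) (five quintuplet eighths span one half) = 16.
Adding: 32 + 24 + 4 + 3 + 1 + 1 + 3 + 4 + 16 = 88.
Remaining: 112 − 88 = 24 thirty-second notes, which is a dotted half note.

dotted half note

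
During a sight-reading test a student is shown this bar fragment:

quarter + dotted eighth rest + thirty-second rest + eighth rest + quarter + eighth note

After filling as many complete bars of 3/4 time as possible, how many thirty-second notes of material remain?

7

One bar of 3/4 = 24 thirty-second notes.
Each duration in thirty-second notes: quarter = 8; dotted eighth rest = 6; thirty-second rest = 1; eighth rest = 4; quarter = 8; eighth note = 4.
Sum: 8 + 6 + 1 + 4 + 8 + 4 = 31.
31 ÷ 24 = 1 complete bar with 7 thirty-second notes remaining.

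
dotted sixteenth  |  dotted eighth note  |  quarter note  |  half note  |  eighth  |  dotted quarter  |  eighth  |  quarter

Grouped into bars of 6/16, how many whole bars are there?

One bar of 6/16 = 12 thirty-second notes.
Working in thirty-second notes: dotted sixteenth = 3; dotted eighth note = 6; quarter note = 8; half note = 16; eighth = 4; dotted quarter = 12; eighth = 4; quarter = 8.
Altogether 3 + 6 + 8 + 16 + 4 + 12 + 4 + 8 = 61.
61 ÷ 12 = 5 complete bars with 1 left over.

5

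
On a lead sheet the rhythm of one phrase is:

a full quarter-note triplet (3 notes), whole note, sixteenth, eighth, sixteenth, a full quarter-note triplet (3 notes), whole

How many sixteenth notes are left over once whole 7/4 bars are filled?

24

One bar of 7/4 = 28 sixteenth notes.
Express everything in sixteenth notes: a full quarter-note triplet (3 notes) (three triplet quarters span one half) = 8; whole note = 16; sixteenth = 1; eighth = 2; sixteenth = 1; a full quarter-note triplet (3 notes) (three triplet quarters span one half) = 8; whole = 16.
Altogether 8 + 16 + 1 + 2 + 1 + 8 + 16 = 52.
52 ÷ 28 = 1 complete bar with 24 sixteenth notes remaining.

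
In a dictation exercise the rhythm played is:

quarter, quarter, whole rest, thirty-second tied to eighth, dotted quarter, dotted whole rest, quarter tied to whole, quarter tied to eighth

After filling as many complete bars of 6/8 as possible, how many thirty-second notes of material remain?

One bar of 6/8 = 24 thirty-second notes.
Convert each value to thirty-second notes: quarter = 8; quarter = 8; whole rest = 32; thirty-second tied to eighth (thirty-second + eighth) = 5; dotted quarter = 12; dotted whole rest = 48; quarter tied to whole (quarter + whole) = 40; quarter tied to eighth (quarter + eighth) = 12.
Adding: 8 + 8 + 32 + 5 + 12 + 48 + 40 + 12 = 165.
165 ÷ 24 = 6 complete bars with 21 thirty-second notes remaining.

21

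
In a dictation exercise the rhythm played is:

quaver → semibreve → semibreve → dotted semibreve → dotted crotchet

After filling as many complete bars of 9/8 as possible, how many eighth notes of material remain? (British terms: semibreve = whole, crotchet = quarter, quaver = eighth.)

One bar of 9/8 = 9 eighth notes.
Convert each value to eighth notes: quaver = 1; semibreve = 8; semibreve = 8; dotted semibreve = 12; dotted crotchet = 3.
Altogether 1 + 8 + 8 + 12 + 3 = 32.
32 ÷ 9 = 3 complete bars with 5 eighth notes remaining.

5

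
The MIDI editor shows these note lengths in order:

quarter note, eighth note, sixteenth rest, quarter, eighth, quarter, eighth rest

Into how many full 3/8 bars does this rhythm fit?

One bar of 3/8 = 6 sixteenth notes.
Convert each value to sixteenth notes: quarter note = 4; eighth note = 2; sixteenth rest = 1; quarter = 4; eighth = 2; quarter = 4; eighth rest = 2.
Sum: 4 + 2 + 1 + 4 + 2 + 4 + 2 = 19.
19 ÷ 6 = 3 complete bars with 1 left over.

3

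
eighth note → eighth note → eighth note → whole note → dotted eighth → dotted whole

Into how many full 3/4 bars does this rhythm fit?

One bar of 3/4 = 12 sixteenth notes.
Convert each value to sixteenth notes: eighth note = 2; eighth note = 2; eighth note = 2; whole note = 16; dotted eighth = 3; dotted whole = 24.
Altogether 2 + 2 + 2 + 16 + 3 + 24 = 49.
49 ÷ 12 = 4 complete bars with 1 left over.

4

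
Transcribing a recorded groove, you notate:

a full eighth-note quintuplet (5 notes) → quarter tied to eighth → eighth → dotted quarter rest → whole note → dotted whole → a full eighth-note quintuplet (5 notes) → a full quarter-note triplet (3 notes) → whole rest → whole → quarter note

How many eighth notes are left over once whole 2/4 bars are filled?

1

One bar of 2/4 = 4 eighth notes.
Each duration in eighth notes: a full eighth-note quintuplet (5 notes) (five quintuplet eighths span one half) = 4; quarter tied to eighth (quarter + eighth) = 3; eighth = 1; dotted quarter rest = 3; whole note = 8; dotted whole = 12; a full eighth-note quintuplet (5 notes) (five quintuplet eighths span one half) = 4; a full quarter-note triplet (3 notes) (three triplet quarters span one half) = 4; whole rest = 8; whole = 8; quarter note = 2.
Altogether 4 + 3 + 1 + 3 + 8 + 12 + 4 + 4 + 8 + 8 + 2 = 57.
57 ÷ 4 = 14 complete bars with 1 eighth note remaining.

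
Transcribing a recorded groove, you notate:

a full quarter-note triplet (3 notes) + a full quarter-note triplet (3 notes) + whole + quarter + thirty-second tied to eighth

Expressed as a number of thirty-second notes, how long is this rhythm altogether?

77

Working in thirty-second notes: a full quarter-note triplet (3 notes) (three triplet quarters span one half) = 16; a full quarter-note triplet (3 notes) (three triplet quarters span one half) = 16; whole = 32; quarter = 8; thirty-second tied to eighth (thirty-second + eighth) = 5.
Total: 16 + 16 + 32 + 8 + 5 = 77 thirty-second notes.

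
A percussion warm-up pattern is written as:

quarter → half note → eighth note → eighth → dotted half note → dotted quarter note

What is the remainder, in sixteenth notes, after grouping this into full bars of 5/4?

14

One bar of 5/4 = 10 eighth notes.
Express everything in eighth notes: quarter = 2; half note = 4; eighth note = 1; eighth = 1; dotted half note = 6; dotted quarter note = 3.
Total: 2 + 4 + 1 + 1 + 6 + 3 = 17.
17 ÷ 10 = 1 complete bar with 7 eighth notes remaining = 14 sixteenth notes.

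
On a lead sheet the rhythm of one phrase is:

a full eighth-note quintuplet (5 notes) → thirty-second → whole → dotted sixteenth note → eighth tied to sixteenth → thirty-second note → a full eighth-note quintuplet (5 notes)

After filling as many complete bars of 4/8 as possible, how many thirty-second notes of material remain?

One bar of 4/8 = 16 thirty-second notes.
Convert each value to thirty-second notes: a full eighth-note quintuplet (5 notes) (five quintuplet eighths span one half) = 16; thirty-second = 1; whole = 32; dotted sixteenth note = 3; eighth tied to sixteenth (eighth + sixteenth) = 6; thirty-second note = 1; a full eighth-note quintuplet (5 notes) (five quintuplet eighths span one half) = 16.
Sum: 16 + 1 + 32 + 3 + 6 + 1 + 16 = 75.
75 ÷ 16 = 4 complete bars with 11 thirty-second notes remaining.

11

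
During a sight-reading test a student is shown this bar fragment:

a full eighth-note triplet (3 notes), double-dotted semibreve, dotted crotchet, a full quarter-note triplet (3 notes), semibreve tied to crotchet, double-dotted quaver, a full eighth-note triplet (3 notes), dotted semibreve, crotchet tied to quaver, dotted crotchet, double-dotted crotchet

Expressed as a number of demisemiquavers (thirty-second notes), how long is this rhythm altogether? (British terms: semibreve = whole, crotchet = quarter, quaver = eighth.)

233

Convert each value to thirty-second notes: a full eighth-note triplet (3 notes) (three triplet eighths span one quarter) = 8; double-dotted semibreve = 56; dotted crotchet = 12; a full quarter-note triplet (3 notes) (three triplet quarters span one half) = 16; semibreve tied to crotchet (semibreve + crotchet) = 40; double-dotted quaver = 7; a full eighth-note triplet (3 notes) (three triplet eighths span one quarter) = 8; dotted semibreve = 48; crotchet tied to quaver (crotchet + quaver) = 12; dotted crotchet = 12; double-dotted crotchet = 14.
Sum: 8 + 56 + 12 + 16 + 40 + 7 + 8 + 48 + 12 + 12 + 14 = 233 thirty-second notes.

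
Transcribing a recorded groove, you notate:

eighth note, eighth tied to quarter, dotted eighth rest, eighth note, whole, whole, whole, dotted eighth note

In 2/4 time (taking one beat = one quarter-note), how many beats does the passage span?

16

One quarter-note beat = 4 sixteenth notes.
Express everything in sixteenth notes: eighth note = 2; eighth tied to quarter (eighth + quarter) = 6; dotted eighth rest = 3; eighth note = 2; whole = 16; whole = 16; whole = 16; dotted eighth note = 3.
Total: 2 + 6 + 3 + 2 + 16 + 16 + 16 + 3 = 64.
64 ÷ 4 = 16 beats.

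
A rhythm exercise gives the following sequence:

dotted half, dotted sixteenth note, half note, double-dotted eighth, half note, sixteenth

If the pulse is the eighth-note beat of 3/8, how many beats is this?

17

One eighth-note beat = 4 thirty-second notes.
Each duration in thirty-second notes: dotted half = 24; dotted sixteenth note = 3; half note = 16; double-dotted eighth = 7; half note = 16; sixteenth = 2.
Sum: 24 + 3 + 16 + 7 + 16 + 2 = 68.
68 ÷ 4 = 17 beats.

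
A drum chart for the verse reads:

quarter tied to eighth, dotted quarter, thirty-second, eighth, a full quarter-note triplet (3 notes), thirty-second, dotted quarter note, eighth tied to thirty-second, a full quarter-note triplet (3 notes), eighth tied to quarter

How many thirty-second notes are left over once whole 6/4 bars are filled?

43

One bar of 6/4 = 48 thirty-second notes.
Express everything in thirty-second notes: quarter tied to eighth (quarter + eighth) = 12; dotted quarter = 12; thirty-second = 1; eighth = 4; a full quarter-note triplet (3 notes) (three triplet quarters span one half) = 16; thirty-second = 1; dotted quarter note = 12; eighth tied to thirty-second (eighth + thirty-second) = 5; a full quarter-note triplet (3 notes) (three triplet quarters span one half) = 16; eighth tied to quarter (eighth + quarter) = 12.
Sum: 12 + 12 + 1 + 4 + 16 + 1 + 12 + 5 + 16 + 12 = 91.
91 ÷ 48 = 1 complete bar with 43 thirty-second notes remaining.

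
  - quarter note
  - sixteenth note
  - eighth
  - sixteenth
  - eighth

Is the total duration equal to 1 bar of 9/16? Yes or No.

No

One bar of 9/16 = 9 sixteenth notes.
Convert each value to sixteenth notes: quarter note = 4; sixteenth note = 1; eighth = 2; sixteenth = 1; eighth = 2.
Total: 4 + 1 + 2 + 1 + 2 = 10.
10 exceeds 9, so the answer is No.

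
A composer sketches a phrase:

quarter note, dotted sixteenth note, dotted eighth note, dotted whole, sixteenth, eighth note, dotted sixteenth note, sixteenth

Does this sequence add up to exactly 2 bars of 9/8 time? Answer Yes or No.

No

One bar of 9/8 = 36 thirty-second notes, so 2 bars = 72.
In thirty-second notes: quarter note = 8; dotted sixteenth note = 3; dotted eighth note = 6; dotted whole = 48; sixteenth = 2; eighth note = 4; dotted sixteenth note = 3; sixteenth = 2.
Adding: 8 + 3 + 6 + 48 + 2 + 4 + 3 + 2 = 76.
76 exceeds 72, so the answer is No.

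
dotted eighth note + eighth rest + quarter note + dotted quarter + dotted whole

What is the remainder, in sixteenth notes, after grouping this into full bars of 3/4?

3

One bar of 3/4 = 12 sixteenth notes.
Express everything in sixteenth notes: dotted eighth note = 3; eighth rest = 2; quarter note = 4; dotted quarter = 6; dotted whole = 24.
Adding: 3 + 2 + 4 + 6 + 24 = 39.
39 ÷ 12 = 3 complete bars with 3 sixteenth notes remaining.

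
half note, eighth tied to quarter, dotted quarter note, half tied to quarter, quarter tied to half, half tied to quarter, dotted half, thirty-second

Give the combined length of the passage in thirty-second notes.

Express everything in thirty-second notes: half note = 16; eighth tied to quarter (eighth + quarter) = 12; dotted quarter note = 12; half tied to quarter (half + quarter) = 24; quarter tied to half (quarter + half) = 24; half tied to quarter (half + quarter) = 24; dotted half = 24; thirty-second = 1.
Adding: 16 + 12 + 12 + 24 + 24 + 24 + 24 + 1 = 137 thirty-second notes.

137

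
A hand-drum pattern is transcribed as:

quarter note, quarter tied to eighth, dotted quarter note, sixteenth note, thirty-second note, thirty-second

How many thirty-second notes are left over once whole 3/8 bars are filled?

0

One bar of 3/8 = 12 thirty-second notes.
Express everything in thirty-second notes: quarter note = 8; quarter tied to eighth (quarter + eighth) = 12; dotted quarter note = 12; sixteenth note = 2; thirty-second note = 1; thirty-second = 1.
Adding: 8 + 12 + 12 + 2 + 1 + 1 = 36.
36 ÷ 12 = 3 complete bars with 0 thirty-second notes remaining.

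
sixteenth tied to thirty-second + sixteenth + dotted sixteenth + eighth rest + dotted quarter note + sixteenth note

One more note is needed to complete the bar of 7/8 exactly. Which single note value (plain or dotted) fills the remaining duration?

sixteenth note

The bar of 7/8 = 28 thirty-second notes.
Convert each value to thirty-second notes: sixteenth tied to thirty-second (sixteenth + thirty-second) = 3; sixteenth = 2; dotted sixteenth = 3; eighth rest = 4; dotted quarter note = 12; sixteenth note = 2.
Sum: 3 + 2 + 3 + 4 + 12 + 2 = 26.
Remaining: 28 − 26 = 2 thirty-second notes, which is a sixteenth note.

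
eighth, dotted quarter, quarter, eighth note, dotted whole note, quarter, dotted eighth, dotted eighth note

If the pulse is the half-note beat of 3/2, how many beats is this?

6

One half-note beat = 8 sixteenth notes.
Each duration in sixteenth notes: eighth = 2; dotted quarter = 6; quarter = 4; eighth note = 2; dotted whole note = 24; quarter = 4; dotted eighth = 3; dotted eighth note = 3.
Total: 2 + 6 + 4 + 2 + 24 + 4 + 3 + 3 = 48.
48 ÷ 8 = 6 beats.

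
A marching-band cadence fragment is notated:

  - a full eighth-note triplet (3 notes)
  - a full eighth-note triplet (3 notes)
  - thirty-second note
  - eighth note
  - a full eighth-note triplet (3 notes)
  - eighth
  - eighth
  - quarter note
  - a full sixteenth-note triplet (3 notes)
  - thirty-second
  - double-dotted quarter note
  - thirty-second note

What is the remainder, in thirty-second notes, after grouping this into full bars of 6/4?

17

One bar of 6/4 = 48 thirty-second notes.
Working in thirty-second notes: a full eighth-note triplet (3 notes) (three triplet eighths span one quarter) = 8; a full eighth-note triplet (3 notes) (three triplet eighths span one quarter) = 8; thirty-second note = 1; eighth note = 4; a full eighth-note triplet (3 notes) (three triplet eighths span one quarter) = 8; eighth = 4; eighth = 4; quarter note = 8; a full sixteenth-note triplet (3 notes) (three triplet sixteenths span one eighth) = 4; thirty-second = 1; double-dotted quarter note = 14; thirty-second note = 1.
Sum: 8 + 8 + 1 + 4 + 8 + 4 + 4 + 8 + 4 + 1 + 14 + 1 = 65.
65 ÷ 48 = 1 complete bar with 17 thirty-second notes remaining.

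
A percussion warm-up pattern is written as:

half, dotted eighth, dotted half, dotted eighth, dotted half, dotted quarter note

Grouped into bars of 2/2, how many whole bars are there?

2

One bar of 2/2 = 16 sixteenth notes.
Express everything in sixteenth notes: half = 8; dotted eighth = 3; dotted half = 12; dotted eighth = 3; dotted half = 12; dotted quarter note = 6.
Sum: 8 + 3 + 12 + 3 + 12 + 6 = 44.
44 ÷ 16 = 2 complete bars with 12 left over.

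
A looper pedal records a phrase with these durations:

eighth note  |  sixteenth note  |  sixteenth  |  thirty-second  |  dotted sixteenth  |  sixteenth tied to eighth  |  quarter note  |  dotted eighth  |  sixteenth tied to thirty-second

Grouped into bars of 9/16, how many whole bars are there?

One bar of 9/16 = 18 thirty-second notes.
In thirty-second notes: eighth note = 4; sixteenth note = 2; sixteenth = 2; thirty-second = 1; dotted sixteenth = 3; sixteenth tied to eighth (sixteenth + eighth) = 6; quarter note = 8; dotted eighth = 6; sixteenth tied to thirty-second (sixteenth + thirty-second) = 3.
Total: 4 + 2 + 2 + 1 + 3 + 6 + 8 + 6 + 3 = 35.
35 ÷ 18 = 1 complete bar with 17 left over.

1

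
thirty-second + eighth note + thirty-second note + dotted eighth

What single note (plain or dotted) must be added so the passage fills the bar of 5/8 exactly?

The bar of 5/8 = 20 thirty-second notes.
Each duration in thirty-second notes: thirty-second = 1; eighth note = 4; thirty-second note = 1; dotted eighth = 6.
Sum: 1 + 4 + 1 + 6 = 12.
Remaining: 20 − 12 = 8 thirty-second notes, which is a quarter note.

quarter note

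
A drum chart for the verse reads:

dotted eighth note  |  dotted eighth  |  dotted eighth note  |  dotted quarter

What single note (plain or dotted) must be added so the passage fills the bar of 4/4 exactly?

sixteenth note

The bar of 4/4 = 16 sixteenth notes.
Working in sixteenth notes: dotted eighth note = 3; dotted eighth = 3; dotted eighth note = 3; dotted quarter = 6.
Sum: 3 + 3 + 3 + 6 = 15.
Remaining: 16 − 15 = 1 sixteenth note, which is a sixteenth note.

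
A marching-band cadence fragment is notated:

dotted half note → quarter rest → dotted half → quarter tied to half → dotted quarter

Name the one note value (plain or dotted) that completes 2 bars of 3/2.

2 bars of 3/2 = 24 eighth notes.
Each duration in eighth notes: dotted half note = 6; quarter rest = 2; dotted half = 6; quarter tied to half (quarter + half) = 6; dotted quarter = 3.
Sum: 6 + 2 + 6 + 6 + 3 = 23.
Remaining: 24 − 23 = 1 eighth note, which is a eighth note.

eighth note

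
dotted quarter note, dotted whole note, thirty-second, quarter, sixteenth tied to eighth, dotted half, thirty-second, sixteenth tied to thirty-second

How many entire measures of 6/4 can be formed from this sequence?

One bar of 6/4 = 48 thirty-second notes.
Express everything in thirty-second notes: dotted quarter note = 12; dotted whole note = 48; thirty-second = 1; quarter = 8; sixteenth tied to eighth (sixteenth + eighth) = 6; dotted half = 24; thirty-second = 1; sixteenth tied to thirty-second (sixteenth + thirty-second) = 3.
Adding: 12 + 48 + 1 + 8 + 6 + 24 + 1 + 3 = 103.
103 ÷ 48 = 2 complete bars with 7 left over.

2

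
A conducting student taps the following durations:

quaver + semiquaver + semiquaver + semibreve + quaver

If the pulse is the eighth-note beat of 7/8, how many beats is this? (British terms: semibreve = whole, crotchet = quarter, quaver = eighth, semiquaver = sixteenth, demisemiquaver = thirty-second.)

One eighth-note beat = 2 sixteenth notes.
Each duration in sixteenth notes: quaver = 2; semiquaver = 1; semiquaver = 1; semibreve = 16; quaver = 2.
Adding: 2 + 1 + 1 + 16 + 2 = 22.
22 ÷ 2 = 11 beats.

11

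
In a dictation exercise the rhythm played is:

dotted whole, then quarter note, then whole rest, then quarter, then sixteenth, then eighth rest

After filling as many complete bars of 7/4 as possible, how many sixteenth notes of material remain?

One bar of 7/4 = 28 sixteenth notes.
Working in sixteenth notes: dotted whole = 24; quarter note = 4; whole rest = 16; quarter = 4; sixteenth = 1; eighth rest = 2.
Sum: 24 + 4 + 16 + 4 + 1 + 2 = 51.
51 ÷ 28 = 1 complete bar with 23 sixteenth notes remaining.

23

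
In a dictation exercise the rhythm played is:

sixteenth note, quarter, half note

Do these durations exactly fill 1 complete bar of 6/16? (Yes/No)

No

One bar of 6/16 = 6 sixteenth notes.
Express everything in sixteenth notes: sixteenth note = 1; quarter = 4; half note = 8.
Altogether 1 + 4 + 8 = 13.
13 exceeds 6, so the answer is No.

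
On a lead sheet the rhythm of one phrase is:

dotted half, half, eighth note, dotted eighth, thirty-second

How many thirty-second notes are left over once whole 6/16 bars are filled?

3

One bar of 6/16 = 12 thirty-second notes.
Working in thirty-second notes: dotted half = 24; half = 16; eighth note = 4; dotted eighth = 6; thirty-second = 1.
Sum: 24 + 16 + 4 + 6 + 1 = 51.
51 ÷ 12 = 4 complete bars with 3 thirty-second notes remaining.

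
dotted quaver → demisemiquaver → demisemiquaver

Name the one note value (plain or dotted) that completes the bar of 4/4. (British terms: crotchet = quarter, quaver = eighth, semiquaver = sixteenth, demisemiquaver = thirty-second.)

dotted half note

The bar of 4/4 = 32 thirty-second notes.
In thirty-second notes: dotted quaver = 6; demisemiquaver = 1; demisemiquaver = 1.
Altogether 6 + 1 + 1 = 8.
Remaining: 32 − 8 = 24 thirty-second notes, which is a dotted half note.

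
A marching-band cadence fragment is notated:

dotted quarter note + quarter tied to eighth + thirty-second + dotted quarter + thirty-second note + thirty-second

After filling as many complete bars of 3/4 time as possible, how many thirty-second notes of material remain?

One bar of 3/4 = 24 thirty-second notes.
Convert each value to thirty-second notes: dotted quarter note = 12; quarter tied to eighth (quarter + eighth) = 12; thirty-second = 1; dotted quarter = 12; thirty-second note = 1; thirty-second = 1.
Adding: 12 + 12 + 1 + 12 + 1 + 1 = 39.
39 ÷ 24 = 1 complete bar with 15 thirty-second notes remaining.

15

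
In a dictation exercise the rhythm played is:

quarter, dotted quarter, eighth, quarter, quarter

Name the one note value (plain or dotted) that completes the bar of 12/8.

The bar of 12/8 = 12 eighth notes.
Convert each value to eighth notes: quarter = 2; dotted quarter = 3; eighth = 1; quarter = 2; quarter = 2.
Sum: 2 + 3 + 1 + 2 + 2 = 10.
Remaining: 12 − 10 = 2 eighth notes, which is a quarter note.

quarter note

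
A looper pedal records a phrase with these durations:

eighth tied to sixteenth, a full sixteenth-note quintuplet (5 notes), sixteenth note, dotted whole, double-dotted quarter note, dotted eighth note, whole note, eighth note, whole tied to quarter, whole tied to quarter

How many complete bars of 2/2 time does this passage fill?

One bar of 2/2 = 16 sixteenth notes.
Each duration in sixteenth notes: eighth tied to sixteenth (eighth + sixteenth) = 3; a full sixteenth-note quintuplet (5 notes) (five quintuplet sixteenths span one quarter) = 4; sixteenth note = 1; dotted whole = 24; double-dotted quarter note = 7; dotted eighth note = 3; whole note = 16; eighth note = 2; whole tied to quarter (whole + quarter) = 20; whole tied to quarter (whole + quarter) = 20.
Sum: 3 + 4 + 1 + 24 + 7 + 3 + 16 + 2 + 20 + 20 = 100.
100 ÷ 16 = 6 complete bars with 4 left over.

6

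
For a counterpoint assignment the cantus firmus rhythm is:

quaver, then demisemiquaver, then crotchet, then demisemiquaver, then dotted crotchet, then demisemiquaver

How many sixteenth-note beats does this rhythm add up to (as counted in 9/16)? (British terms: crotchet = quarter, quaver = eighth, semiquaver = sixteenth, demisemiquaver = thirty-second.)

13.5

One sixteenth-note beat = 2 thirty-second notes.
Convert each value to thirty-second notes: quaver = 4; demisemiquaver = 1; crotchet = 8; demisemiquaver = 1; dotted crotchet = 12; demisemiquaver = 1.
Sum: 4 + 1 + 8 + 1 + 12 + 1 = 27.
27 ÷ 2 = 13.5 beats.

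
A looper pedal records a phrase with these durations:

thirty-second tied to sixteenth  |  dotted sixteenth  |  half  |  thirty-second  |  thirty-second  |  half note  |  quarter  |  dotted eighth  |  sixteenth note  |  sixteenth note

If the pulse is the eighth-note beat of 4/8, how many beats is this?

14.5

One eighth-note beat = 4 thirty-second notes.
Express everything in thirty-second notes: thirty-second tied to sixteenth (thirty-second + sixteenth) = 3; dotted sixteenth = 3; half = 16; thirty-second = 1; thirty-second = 1; half note = 16; quarter = 8; dotted eighth = 6; sixteenth note = 2; sixteenth note = 2.
Altogether 3 + 3 + 16 + 1 + 1 + 16 + 8 + 6 + 2 + 2 = 58.
58 ÷ 4 = 14.5 beats.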